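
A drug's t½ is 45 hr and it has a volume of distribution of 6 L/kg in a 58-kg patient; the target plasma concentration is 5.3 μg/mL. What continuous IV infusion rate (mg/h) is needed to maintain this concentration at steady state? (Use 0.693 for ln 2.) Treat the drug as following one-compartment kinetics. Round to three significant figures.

Vd(total) = 58 kg × 6 L/kg = 348.0 L
CL = ln 2 · Vd / t½ = 0.693 × 348.0 / 45 = 5.359 L/h
Infusion rate = CL × Css = 5.359 × 5.3 = 28.40 mg/h

28.4 mg/h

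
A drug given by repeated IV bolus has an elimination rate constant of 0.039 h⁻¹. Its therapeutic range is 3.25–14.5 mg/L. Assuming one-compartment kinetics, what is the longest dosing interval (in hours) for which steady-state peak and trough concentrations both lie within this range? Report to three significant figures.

Between IV bolus doses, concentration decays as C = C₀·e^(−kτ), so C_peak/C_trough = e^(kτ).
τ_max = ln(C_peak/C_trough) / k = ln(14.5/3.25) / 0.03900 = 1.495 / 0.03900 = 38.33 h

38.3 h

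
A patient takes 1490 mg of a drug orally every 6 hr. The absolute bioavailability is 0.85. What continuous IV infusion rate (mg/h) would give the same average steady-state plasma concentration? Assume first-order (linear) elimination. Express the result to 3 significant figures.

Equivalent systemic input: infusion rate = F·D/τ.
Rate = 0.85 × 1490 / 6 = 211.1 mg/h

211 mg/h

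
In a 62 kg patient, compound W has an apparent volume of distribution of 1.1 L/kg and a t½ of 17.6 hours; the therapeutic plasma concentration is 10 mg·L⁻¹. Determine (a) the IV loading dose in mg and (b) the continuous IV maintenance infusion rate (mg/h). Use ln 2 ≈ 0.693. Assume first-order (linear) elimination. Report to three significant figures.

(a) 682 mg; (b) 26.9 mg/h

Vd = 1.1 L/kg × 62 kg = 68.20 L
LD = Vd × C = 68.20 × 10 = 682.0 mg
CL = 0.693 × Vd / t½ = 0.693 × 68.20 / 17.6 = 2.685 L/h
Infusion rate = CL × Css = 2.685 × 10 = 26.85 mg/h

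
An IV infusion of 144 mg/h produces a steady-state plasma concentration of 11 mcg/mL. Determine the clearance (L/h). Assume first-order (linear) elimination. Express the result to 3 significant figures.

At steady state, infusion rate = CL × Css, so CL = rate / Css.
CL = 144 / 11 = 13.09 L/h

13.1 L/h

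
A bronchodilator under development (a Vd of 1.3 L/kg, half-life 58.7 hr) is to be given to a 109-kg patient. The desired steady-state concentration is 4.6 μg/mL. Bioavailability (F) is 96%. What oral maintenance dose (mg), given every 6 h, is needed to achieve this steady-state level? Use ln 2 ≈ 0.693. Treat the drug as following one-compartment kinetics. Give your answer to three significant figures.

Vd(total) = 109 kg × 1.3 L/kg = 141.7 L
CL = ln 2 · Vd / t½ = 0.693 × 141.7 / 58.7 = 1.673 L/h
D = CL × Css × τ / F = 1.673 × 4.6 × 6 / 0.96 = 48.10 mg

48.1 mg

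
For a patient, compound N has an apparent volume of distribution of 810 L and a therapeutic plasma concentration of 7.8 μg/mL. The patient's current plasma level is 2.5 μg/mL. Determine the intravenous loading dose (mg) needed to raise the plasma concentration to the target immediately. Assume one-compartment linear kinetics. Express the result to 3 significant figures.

The loading dose fills Vd to the target concentration.
Concentration deficit ΔC = 7.8 − 2.5 = 5.300 mg/L
LD = Vd × ΔC = 810.0 × 5.300 = 4293 mg

4290 mg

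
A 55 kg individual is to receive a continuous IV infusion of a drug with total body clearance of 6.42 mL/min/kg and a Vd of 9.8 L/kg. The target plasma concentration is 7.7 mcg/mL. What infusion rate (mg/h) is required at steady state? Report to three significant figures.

CL = 6.42 mL/min/kg × 55 kg = 353.1 mL/min = 353.1 × 60/1000 = 21.19 L/h
Maintenance depends on clearance, not Vd — rate in must match rate out.
Rate = CL × Css = 21.19 × 7.7 = 163.2 mg/h

163 mg/h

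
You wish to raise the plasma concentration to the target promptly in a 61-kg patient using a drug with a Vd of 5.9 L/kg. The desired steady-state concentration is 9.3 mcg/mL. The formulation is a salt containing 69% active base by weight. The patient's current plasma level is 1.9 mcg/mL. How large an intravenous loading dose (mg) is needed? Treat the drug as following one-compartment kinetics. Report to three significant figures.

3860 mg

Total Vd = 5.9 × 61 = 359.9 L
The loading dose fills Vd to the target concentration.
Concentration deficit ΔC = 9.3 − 1.9 = 7.400 mg/L
LD = Vd × ΔC / S = 359.9 × 7.400 / 0.69 = 3860 mg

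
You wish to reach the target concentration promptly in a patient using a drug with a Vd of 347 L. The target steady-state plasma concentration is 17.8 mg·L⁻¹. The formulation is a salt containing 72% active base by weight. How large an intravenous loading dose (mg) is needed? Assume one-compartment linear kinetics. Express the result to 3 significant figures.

8580 mg

The loading dose fills Vd to the target concentration.
LD = Vd × C / S = 347.0 × 17.80 / 0.72 = 8579 mg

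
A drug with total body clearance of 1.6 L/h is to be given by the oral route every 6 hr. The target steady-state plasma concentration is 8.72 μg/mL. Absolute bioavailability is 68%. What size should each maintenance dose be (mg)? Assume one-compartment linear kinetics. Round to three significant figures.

123 mg

D = CL × Css × τ / F = 1.600 × 8.72 × 6 / 0.68 = 123.1 mg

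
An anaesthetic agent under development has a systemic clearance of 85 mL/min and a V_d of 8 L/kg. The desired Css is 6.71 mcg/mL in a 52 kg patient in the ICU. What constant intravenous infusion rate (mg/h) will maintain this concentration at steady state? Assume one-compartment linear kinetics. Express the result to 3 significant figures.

34.2 mg/h

Convert clearance: 85 mL/min × 60 min/h ÷ 1000 mL/L = 5.100 L/h
Rate = CL × Css = 5.100 × 6.71 = 34.22 mg/h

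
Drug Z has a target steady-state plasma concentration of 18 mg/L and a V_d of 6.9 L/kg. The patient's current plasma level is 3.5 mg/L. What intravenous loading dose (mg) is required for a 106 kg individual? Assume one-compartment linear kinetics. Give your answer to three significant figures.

10600 mg

Total Vd = 6.9 × 106 = 731.4 L
The loading dose fills Vd to the target concentration.
Concentration deficit ΔC = 18 − 3.5 = 14.50 mg/L
LD = Vd × ΔC = 731.4 × 14.50 = 10610 mg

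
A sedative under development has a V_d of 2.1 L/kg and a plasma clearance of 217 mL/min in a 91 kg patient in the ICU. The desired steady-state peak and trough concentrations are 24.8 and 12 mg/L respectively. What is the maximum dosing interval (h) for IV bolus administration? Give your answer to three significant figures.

10.7 h

Vd(total) = 91 kg × 2.1 L/kg = 191.1 L
CL = 217 mL/min × 60/1000 = 13.02 L/h
k = CL / Vd = 13.02 / 191.1 = 0.06813 h⁻¹
Between IV bolus doses, concentration decays as C = C₀·e^(−kτ), so C_peak/C_trough = e^(kτ).
τ_max = ln(C_peak/C_trough) / k = ln(24.8/12) / 0.06813 = 0.7259 / 0.06813 = 10.65 h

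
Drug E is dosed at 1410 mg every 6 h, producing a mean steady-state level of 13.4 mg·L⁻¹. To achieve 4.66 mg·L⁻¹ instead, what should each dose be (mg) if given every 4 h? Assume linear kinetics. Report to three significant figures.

With linear kinetics, Css is proportional to dose rate (D/τ) at fixed clearance.
D₂ = D₁ × (Css,target / Css,current) × (τ₂/τ₁) = 1410 × (4.66/13.4) × (4/6) = 326.9 mg

327 mg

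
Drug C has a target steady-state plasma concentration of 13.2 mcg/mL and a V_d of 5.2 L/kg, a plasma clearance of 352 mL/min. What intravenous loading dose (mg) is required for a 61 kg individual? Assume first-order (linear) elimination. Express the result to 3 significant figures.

Vd = 5.2 L/kg × 61 kg = 317.2 L
LD = Vd × C = 317.2 × 13.20 = 4187 mg

4190 mg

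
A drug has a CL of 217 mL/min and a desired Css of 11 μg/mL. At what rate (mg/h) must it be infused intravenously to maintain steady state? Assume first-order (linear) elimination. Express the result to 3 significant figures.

Convert clearance: 217 mL/min × 60 min/h ÷ 1000 mL/L = 13.02 L/h
Rate = CL × Css = 13.02 × 11 = 143.2 mg/h

143 mg/h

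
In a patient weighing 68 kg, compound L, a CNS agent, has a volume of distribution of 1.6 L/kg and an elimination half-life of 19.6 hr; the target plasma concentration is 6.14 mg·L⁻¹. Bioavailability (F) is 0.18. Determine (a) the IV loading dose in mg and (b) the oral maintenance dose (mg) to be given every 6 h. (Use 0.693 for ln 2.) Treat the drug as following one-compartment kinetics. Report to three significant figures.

(a) 668 mg; (b) 787 mg

Total Vd = 1.6 × 68 = 108.8 L
LD = Vd × C = 108.8 × 6.14 = 668.0 mg
CL = 0.693 × Vd / t½ = 0.693 × 108.8 / 19.6 = 3.847 L/h
D = CL × Css × τ / F = 3.847 × 6.14 × 6 / 0.18 = 787.4 mg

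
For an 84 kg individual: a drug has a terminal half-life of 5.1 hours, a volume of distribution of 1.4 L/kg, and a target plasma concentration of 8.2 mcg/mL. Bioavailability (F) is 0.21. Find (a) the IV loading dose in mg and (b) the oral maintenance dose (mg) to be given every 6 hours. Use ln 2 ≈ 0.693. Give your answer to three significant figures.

Vd(total) = 84 kg × 1.4 L/kg = 117.6 L
LD = Vd × C = 117.6 × 8.2 = 964.3 mg
CL = 0.693 × Vd / t½ = 0.693 × 117.6 / 5.1 = 15.98 L/h
D = CL × Css × τ / F = 15.98 × 8.2 × 6 / 0.21 = 3744 mg

(a) 964 mg; (b) 3740 mg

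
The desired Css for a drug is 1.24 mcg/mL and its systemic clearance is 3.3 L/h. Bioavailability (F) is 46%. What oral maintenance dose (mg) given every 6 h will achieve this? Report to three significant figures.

53.4 mg

D = CL × Css × τ / F = 3.300 × 1.24 × 6 / 0.46 = 53.37 mg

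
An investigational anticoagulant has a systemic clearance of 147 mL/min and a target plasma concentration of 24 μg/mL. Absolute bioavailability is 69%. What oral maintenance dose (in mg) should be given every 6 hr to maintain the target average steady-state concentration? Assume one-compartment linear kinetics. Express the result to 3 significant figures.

1840 mg

Convert clearance: 147 mL/min × 60 min/h ÷ 1000 mL/L = 8.820 L/h
D = CL × Css × τ / F = 8.820 × 24 × 6 / 0.69 = 1841 mg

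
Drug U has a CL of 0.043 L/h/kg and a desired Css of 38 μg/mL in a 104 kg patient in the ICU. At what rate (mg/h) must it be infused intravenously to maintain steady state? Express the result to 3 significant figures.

CL = 0.043 L/h/kg × 104 kg = 4.472 L/h
Infusion rate = CL · Css = 4.472 L/h × 38 mg/L = 169.9 mg/h

170 mg/h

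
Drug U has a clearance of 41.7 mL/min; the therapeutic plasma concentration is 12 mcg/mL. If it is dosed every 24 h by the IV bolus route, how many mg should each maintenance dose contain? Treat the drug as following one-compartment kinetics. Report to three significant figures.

721 mg

CL = 41.7 mL/min = 41.7 × 0.06 = 2.502 L/h
D = CL × Css × τ = 2.502 × 12 × 24 = 720.6 mg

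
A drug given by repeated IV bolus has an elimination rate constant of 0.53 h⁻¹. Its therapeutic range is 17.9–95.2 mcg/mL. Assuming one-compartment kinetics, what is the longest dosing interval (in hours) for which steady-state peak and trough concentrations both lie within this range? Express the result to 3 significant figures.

3.15 h

Between IV bolus doses, concentration decays as C = C₀·e^(−kτ), so C_peak/C_trough = e^(kτ).
τ_max = ln(C_peak/C_trough) / k = ln(95.2/17.9) / 0.5300 = 1.671 / 0.5300 = 3.153 h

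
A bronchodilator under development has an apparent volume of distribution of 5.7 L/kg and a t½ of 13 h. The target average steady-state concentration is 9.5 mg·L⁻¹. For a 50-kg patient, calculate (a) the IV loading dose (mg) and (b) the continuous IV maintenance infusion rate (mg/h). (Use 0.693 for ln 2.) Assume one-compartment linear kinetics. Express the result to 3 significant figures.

(a) 2710 mg; (b) 144 mg/h

Vd = 5.7 L/kg × 50 kg = 285.0 L
LD = Vd × C = 285.0 × 9.5 = 2708 mg
CL = 0.693 × Vd / t½ = 0.693 × 285.0 / 13 = 15.19 L/h
Infusion rate = CL × Css = 15.19 × 9.5 = 144.3 mg/h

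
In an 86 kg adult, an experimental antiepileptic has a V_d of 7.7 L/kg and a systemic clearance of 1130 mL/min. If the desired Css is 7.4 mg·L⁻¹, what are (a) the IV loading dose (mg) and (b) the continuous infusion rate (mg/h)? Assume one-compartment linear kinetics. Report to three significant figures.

Total Vd = 7.7 × 86 = 662.2 L
Loading dose = Vd × C = 662.2 × 7.4 = 4900 mg
Convert clearance: 1130 mL/min × 60 min/h ÷ 1000 mL/L = 67.80 L/h
Maintenance: replace elimination → rate = CL × Css = 67.80 × 7.4 = 501.7 mg/h

(a) 4900 mg; (b) 502 mg/h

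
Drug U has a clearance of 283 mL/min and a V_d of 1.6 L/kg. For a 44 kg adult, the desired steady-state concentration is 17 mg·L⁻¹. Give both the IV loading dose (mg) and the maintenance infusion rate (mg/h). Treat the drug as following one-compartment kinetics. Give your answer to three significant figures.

(a) 1200 mg; (b) 289 mg/h

Total Vd = 1.6 × 44 = 70.40 L
LD = Vd · C_target = 70.40 × 17 = 1197 mg
Convert clearance: 283 mL/min × 60 min/h ÷ 1000 mL/L = 16.98 L/h
Infusion rate = 16.98 L/h × 17 mg/L = 288.7 mg/h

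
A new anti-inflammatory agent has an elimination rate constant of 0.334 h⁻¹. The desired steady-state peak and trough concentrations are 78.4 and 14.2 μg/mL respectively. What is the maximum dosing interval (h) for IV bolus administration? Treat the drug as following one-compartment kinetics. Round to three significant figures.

5.12 h

Between IV bolus doses, concentration decays as C = C₀·e^(−kτ), so C_peak/C_trough = e^(kτ).
τ_max = ln(C_peak/C_trough) / k = ln(78.4/14.2) / 0.3340 = 1.709 / 0.3340 = 5.117 h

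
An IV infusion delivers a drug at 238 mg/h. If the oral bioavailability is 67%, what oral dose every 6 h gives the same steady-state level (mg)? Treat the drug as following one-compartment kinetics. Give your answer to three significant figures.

To maintain the same Css, the systemic dosing rate must be unchanged: F·D/τ = infusion rate.
D = rate × τ / F = 238 × 6 / 0.67 = 2131 mg

2130 mg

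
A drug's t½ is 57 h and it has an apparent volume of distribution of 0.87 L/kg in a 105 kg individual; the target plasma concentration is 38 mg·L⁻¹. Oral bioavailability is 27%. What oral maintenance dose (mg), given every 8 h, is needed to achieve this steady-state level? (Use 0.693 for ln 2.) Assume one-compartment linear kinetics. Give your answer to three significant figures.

1250 mg

Vd = 0.87 L/kg × 105 kg = 91.35 L
CL = 0.693 × Vd / t½ = 0.693 × 91.35 / 57 = 1.111 L/h
D = CL × Css × τ / F = 1.111 × 38 × 8 / 0.27 = 1251 mg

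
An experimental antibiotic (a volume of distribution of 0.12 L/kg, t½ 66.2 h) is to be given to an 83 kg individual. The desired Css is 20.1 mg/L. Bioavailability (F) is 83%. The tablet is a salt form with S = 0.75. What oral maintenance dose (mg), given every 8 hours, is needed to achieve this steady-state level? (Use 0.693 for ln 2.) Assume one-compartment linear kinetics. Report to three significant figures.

26.9 mg

Total Vd = 0.12 × 83 = 9.960 L
CL = ln 2 · Vd / t½ = 0.693 × 9.960 / 66.2 = 0.1043 L/h
D = CL × Css × τ / F / S = 0.1043 × 20.1 × 8 / 0.83 / 0.75 = 26.94 mg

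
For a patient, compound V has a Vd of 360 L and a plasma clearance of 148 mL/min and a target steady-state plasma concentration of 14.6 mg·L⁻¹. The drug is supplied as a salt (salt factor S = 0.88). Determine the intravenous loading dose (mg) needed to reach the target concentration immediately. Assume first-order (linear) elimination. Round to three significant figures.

LD = Vd × C / S = 360.0 × 14.60 / 0.88 = 5973 mg

5970 mg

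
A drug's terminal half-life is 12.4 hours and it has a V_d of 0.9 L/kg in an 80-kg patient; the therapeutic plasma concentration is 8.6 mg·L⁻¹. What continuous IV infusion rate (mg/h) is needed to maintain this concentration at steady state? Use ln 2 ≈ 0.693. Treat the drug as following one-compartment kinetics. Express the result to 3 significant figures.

34.6 mg/h

Vd = 0.9 L/kg × 80 kg = 72.00 L
CL = 0.693 × Vd / t½ = 0.693 × 72.00 / 12.4 = 4.024 L/h
Infusion rate = CL × Css = 4.024 × 8.6 = 34.61 mg/h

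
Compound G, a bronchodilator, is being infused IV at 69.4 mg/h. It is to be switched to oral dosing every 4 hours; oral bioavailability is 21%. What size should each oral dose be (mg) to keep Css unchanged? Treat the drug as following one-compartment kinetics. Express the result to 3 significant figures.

1320 mg

To maintain the same Css, the systemic dosing rate must be unchanged: F·D/τ = infusion rate.
D = rate × τ / F = 69.4 × 4 / 0.21 = 1322 mg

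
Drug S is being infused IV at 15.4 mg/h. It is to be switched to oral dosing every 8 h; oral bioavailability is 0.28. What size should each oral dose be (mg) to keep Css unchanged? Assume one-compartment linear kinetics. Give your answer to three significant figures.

To maintain the same Css, the systemic dosing rate must be unchanged: F·D/τ = infusion rate.
D = rate × τ / F = 15.4 × 8 / 0.28 = 440.0 mg

440 mg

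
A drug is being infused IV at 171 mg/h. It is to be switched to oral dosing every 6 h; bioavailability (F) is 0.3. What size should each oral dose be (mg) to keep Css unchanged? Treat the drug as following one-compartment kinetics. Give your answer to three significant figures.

To maintain the same Css, the systemic dosing rate must be unchanged: F·D/τ = infusion rate.
D = rate × τ / F = 171 × 6 / 0.3 = 3420 mg

3420 mg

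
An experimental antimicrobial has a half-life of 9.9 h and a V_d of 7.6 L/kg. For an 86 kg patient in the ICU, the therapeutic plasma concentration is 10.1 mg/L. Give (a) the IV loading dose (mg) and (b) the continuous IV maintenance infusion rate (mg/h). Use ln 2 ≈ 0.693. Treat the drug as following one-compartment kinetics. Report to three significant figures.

Vd(total) = 86 kg × 7.6 L/kg = 653.6 L
LD = Vd × C = 653.6 × 10.1 = 6601 mg
CL = 0.693 × Vd / t½ = 0.693 × 653.6 / 9.9 = 45.75 L/h
Infusion rate = CL × Css = 45.75 × 10.1 = 462.1 mg/h

(a) 6600 mg; (b) 462 mg/h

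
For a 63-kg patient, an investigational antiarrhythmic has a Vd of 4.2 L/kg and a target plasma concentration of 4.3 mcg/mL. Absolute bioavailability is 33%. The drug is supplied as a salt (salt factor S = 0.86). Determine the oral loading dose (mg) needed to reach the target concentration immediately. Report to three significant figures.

Total Vd = 4.2 × 63 = 264.6 L
The loading dose fills Vd to the target concentration.
LD = Vd × C / F / S = 264.6 × 4.300 / 0.33 / 0.86 = 4009 mg

4010 mg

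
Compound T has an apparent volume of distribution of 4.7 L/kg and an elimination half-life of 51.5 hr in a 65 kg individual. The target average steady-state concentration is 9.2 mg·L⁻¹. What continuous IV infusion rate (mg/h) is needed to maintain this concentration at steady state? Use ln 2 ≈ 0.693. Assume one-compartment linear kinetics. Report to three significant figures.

37.8 mg/h

Total Vd = 4.7 × 65 = 305.5 L
CL = 0.693 × Vd / t½ = 0.693 × 305.5 / 51.5 = 4.111 L/h
Infusion rate = CL × Css = 4.111 × 9.2 = 37.82 mg/h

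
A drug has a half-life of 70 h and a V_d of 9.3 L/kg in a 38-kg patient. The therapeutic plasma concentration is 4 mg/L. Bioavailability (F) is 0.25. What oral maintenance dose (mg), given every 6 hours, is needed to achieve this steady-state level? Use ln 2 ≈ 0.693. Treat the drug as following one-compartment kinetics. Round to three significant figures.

336 mg

Total Vd = 9.3 × 38 = 353.4 L
CL = ln 2 · Vd / t½ = 0.693 × 353.4 / 70 = 3.499 L/h
D = CL × Css × τ / F = 3.499 × 4 × 6 / 0.25 = 335.9 mg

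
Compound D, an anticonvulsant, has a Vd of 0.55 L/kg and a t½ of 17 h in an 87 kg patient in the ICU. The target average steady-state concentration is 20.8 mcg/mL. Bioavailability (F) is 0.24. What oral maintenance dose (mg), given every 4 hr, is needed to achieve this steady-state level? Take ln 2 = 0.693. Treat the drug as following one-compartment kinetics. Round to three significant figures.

Vd(total) = 87 kg × 0.55 L/kg = 47.85 L
k = 0.693/17 = 0.04076 h⁻¹, so CL = k·Vd = 0.04076 × 47.85 = 1.950 L/h
D = CL × Css × τ / F = 1.950 × 20.8 × 4 / 0.24 = 676.0 mg

676 mg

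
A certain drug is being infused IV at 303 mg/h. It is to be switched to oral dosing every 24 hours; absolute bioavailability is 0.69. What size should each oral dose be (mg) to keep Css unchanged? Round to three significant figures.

To maintain the same Css, the systemic dosing rate must be unchanged: F·D/τ = infusion rate.
D = rate × τ / F = 303 × 24 / 0.69 = 10540 mg

10500 mg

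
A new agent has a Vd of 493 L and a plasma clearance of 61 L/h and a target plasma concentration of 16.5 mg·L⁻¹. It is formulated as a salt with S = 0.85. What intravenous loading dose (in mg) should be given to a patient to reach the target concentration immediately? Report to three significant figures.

LD is governed by Vd — clearance does not enter the loading-dose calculation.
LD = Vd × C / S = 493.0 × 16.50 / 0.85 = 9570 mg

9570 mg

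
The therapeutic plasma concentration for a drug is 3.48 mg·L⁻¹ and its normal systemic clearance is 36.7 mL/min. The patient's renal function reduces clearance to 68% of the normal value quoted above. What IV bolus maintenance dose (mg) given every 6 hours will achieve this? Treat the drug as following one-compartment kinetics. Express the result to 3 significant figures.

CL = 36.7 mL/min = 36.7 × 0.06 = 2.202 L/h
Patient clearance = 0.68 × 2.202 = 1.497 L/h
D = CL × Css × τ = 1.497 × 3.48 × 6 = 31.26 mg

31.3 mg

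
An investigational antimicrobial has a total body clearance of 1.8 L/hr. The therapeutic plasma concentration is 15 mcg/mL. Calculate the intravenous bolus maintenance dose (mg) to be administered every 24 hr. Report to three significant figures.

648 mg

D = CL × Css × τ = 1.800 × 15 × 24 = 648.0 mg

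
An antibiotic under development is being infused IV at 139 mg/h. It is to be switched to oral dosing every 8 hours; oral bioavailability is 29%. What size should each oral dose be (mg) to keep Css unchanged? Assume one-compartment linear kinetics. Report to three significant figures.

To maintain the same Css, the systemic dosing rate must be unchanged: F·D/τ = infusion rate.
D = rate × τ / F = 139 × 8 / 0.29 = 3834 mg

3830 mg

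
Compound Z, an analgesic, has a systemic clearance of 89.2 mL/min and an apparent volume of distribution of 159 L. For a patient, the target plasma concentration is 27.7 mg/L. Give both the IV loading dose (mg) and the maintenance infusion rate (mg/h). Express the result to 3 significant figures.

Loading dose = Vd × C = 159.0 × 27.7 = 4404 mg
Convert clearance: 89.2 mL/min × 60 min/h ÷ 1000 mL/L = 5.352 L/h
Infusion rate = 5.352 L/h × 27.7 mg/L = 148.3 mg/h

(a) 4400 mg; (b) 148 mg/h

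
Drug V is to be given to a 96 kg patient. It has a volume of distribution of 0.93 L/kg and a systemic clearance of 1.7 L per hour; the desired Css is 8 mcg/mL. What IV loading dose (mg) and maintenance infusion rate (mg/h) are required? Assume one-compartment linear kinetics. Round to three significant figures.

Vd(total) = 96 kg × 0.93 L/kg = 89.28 L
LD = Vd · C_target = 89.28 × 8 = 714.2 mg
Maintenance: replace elimination → rate = CL × Css = 1.700 × 8 = 13.60 mg/h

(a) 714 mg; (b) 13.6 mg/h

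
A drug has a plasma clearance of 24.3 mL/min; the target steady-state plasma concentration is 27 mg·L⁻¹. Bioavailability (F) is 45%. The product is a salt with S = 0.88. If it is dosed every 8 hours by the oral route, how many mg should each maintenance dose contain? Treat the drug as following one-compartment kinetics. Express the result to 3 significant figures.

CL = 24.3 mL/min = 24.3 × 0.06 = 1.458 L/h
D = CL × Css × τ / F / S = 1.458 × 27 × 8 / 0.45 / 0.88 = 795.3 mg

795 mg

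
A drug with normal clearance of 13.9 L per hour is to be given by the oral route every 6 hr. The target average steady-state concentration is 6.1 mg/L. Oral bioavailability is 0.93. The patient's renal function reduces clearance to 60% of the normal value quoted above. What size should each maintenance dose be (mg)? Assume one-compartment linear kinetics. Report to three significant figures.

328 mg

Patient clearance = 0.6 × 13.90 = 8.340 L/h
At steady state, dose per interval replaces the amount cleared in that interval: F·D/τ = CL·Css.
D = CL × Css × τ / F = 8.340 × 6.1 × 6 / 0.93 = 328.2 mg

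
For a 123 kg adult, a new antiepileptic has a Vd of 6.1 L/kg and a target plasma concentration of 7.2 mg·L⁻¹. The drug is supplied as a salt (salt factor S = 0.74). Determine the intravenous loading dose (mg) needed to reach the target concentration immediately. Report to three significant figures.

7300 mg

Vd(total) = 123 kg × 6.1 L/kg = 750.3 L
The loading dose fills Vd to the target concentration.
LD = Vd × C / S = 750.3 × 7.200 / 0.74 = 7300 mg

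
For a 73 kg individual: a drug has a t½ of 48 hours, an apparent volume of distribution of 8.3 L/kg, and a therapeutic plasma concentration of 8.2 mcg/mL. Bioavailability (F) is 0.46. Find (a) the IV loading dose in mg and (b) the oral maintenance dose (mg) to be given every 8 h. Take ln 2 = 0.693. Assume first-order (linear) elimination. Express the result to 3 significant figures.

Vd(total) = 73 kg × 8.3 L/kg = 605.9 L
LD = Vd × C = 605.9 × 8.2 = 4968 mg
CL = 0.693 × Vd / t½ = 0.693 × 605.9 / 48 = 8.748 L/h
D = CL × Css × τ / F = 8.748 × 8.2 × 8 / 0.46 = 1248 mg

(a) 4970 mg; (b) 1250 mg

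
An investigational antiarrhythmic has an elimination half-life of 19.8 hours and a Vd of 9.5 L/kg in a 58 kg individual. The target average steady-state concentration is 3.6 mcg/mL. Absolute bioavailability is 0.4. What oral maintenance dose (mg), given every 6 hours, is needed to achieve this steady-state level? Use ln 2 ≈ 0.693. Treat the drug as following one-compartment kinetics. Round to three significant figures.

1040 mg

Total Vd = 9.5 × 58 = 551.0 L
CL = 0.693 × Vd / t½ = 0.693 × 551.0 / 19.8 = 19.29 L/h
D = CL × Css × τ / F = 19.29 × 3.6 × 6 / 0.4 = 1042 mg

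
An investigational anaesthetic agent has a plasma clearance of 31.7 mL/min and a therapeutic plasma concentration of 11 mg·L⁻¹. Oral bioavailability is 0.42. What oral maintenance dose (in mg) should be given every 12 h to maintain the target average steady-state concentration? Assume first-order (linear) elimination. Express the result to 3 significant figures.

CL = 31.7 mL/min × 60/1000 = 1.902 L/h
D = CL × Css × τ / F = 1.902 × 11 × 12 / 0.42 = 597.8 mg

598 mg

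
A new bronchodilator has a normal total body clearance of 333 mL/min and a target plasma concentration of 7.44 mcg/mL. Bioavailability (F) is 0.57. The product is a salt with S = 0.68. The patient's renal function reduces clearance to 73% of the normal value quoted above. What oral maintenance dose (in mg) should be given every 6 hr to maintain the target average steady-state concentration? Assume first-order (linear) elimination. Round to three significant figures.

1680 mg

CL = 333 mL/min × 60/1000 = 19.98 L/h
Patient clearance = 0.73 × 19.98 = 14.59 L/h
D = CL × Css × τ / F / S = 14.59 × 7.44 × 6 / 0.57 / 0.68 = 1680 mg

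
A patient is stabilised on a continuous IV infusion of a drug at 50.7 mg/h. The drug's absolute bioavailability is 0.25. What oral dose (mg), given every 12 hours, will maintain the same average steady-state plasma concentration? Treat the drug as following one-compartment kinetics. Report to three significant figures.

2430 mg

To maintain the same Css, the systemic dosing rate must be unchanged: F·D/τ = infusion rate.
D = rate × τ / F = 50.7 × 12 / 0.25 = 2434 mg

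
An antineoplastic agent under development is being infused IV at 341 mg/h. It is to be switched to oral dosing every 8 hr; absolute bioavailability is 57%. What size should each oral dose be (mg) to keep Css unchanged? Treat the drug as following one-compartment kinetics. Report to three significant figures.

To maintain the same Css, the systemic dosing rate must be unchanged: F·D/τ = infusion rate.
D = rate × τ / F = 341 × 8 / 0.57 = 4786 mg

4790 mg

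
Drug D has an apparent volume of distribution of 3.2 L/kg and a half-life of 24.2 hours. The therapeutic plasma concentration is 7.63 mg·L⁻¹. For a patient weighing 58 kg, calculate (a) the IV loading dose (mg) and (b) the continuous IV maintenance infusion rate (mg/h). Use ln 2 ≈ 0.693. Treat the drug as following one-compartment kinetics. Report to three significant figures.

(a) 1420 mg; (b) 40.6 mg/h

Total Vd = 3.2 × 58 = 185.6 L
LD = Vd × C = 185.6 × 7.63 = 1416 mg
CL = 0.693 × Vd / t½ = 0.693 × 185.6 / 24.2 = 5.315 L/h
Infusion rate = CL × Css = 5.315 × 7.63 = 40.55 mg/h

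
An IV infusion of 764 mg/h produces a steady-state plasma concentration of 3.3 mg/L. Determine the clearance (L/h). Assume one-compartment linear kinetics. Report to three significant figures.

At steady state, infusion rate = CL × Css, so CL = rate / Css.
CL = 764 / 3.3 = 231.5 L/h

232 L/h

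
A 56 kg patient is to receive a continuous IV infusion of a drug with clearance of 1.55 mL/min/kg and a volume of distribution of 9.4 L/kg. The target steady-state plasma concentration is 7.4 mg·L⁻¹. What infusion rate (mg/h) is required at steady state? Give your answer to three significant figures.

38.5 mg/h

CL = 1.55 mL/min/kg × 56 kg = 86.80 mL/min = 86.80 × 60/1000 = 5.208 L/h
R₀ = 5.208 × 7.4 = 38.54 mg/h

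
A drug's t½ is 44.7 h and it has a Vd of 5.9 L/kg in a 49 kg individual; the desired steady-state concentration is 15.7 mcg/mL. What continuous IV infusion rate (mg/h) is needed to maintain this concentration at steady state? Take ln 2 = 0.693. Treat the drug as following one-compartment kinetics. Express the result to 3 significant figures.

70.4 mg/h

Total Vd = 5.9 × 49 = 289.1 L
k = 0.693/44.7 = 0.01550 h⁻¹, so CL = k·Vd = 0.01550 × 289.1 = 4.481 L/h
Infusion rate = CL × Css = 4.481 × 15.7 = 70.35 mg/h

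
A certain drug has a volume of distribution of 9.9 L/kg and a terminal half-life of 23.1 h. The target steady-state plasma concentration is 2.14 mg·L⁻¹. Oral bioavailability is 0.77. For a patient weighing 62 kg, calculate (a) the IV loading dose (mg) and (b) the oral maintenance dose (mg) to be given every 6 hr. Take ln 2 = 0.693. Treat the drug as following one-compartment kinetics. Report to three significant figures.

Vd = 9.9 L/kg × 62 kg = 613.8 L
LD = Vd × C = 613.8 × 2.14 = 1314 mg
CL = 0.693 × Vd / t½ = 0.693 × 613.8 / 23.1 = 18.41 L/h
D = CL × Css × τ / F = 18.41 × 2.14 × 6 / 0.77 = 307.0 mg

(a) 1310 mg; (b) 307 mg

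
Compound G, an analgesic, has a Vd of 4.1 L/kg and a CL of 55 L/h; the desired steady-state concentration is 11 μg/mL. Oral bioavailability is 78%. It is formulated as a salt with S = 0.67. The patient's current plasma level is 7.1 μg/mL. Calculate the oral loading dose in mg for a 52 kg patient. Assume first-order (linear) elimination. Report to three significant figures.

Total Vd = 4.1 × 52 = 213.2 L
Loading dose depends on Vd (not clearance): it fills the distribution volume.
Concentration deficit ΔC = 11 − 7.1 = 3.900 mg/L
LD = Vd × ΔC / F / S = 213.2 × 3.900 / 0.78 / 0.67 = 1591 mg

1590 mg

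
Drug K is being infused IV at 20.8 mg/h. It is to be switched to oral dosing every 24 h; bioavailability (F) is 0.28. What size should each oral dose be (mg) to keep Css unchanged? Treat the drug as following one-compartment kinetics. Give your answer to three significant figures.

To maintain the same Css, the systemic dosing rate must be unchanged: F·D/τ = infusion rate.
D = rate × τ / F = 20.8 × 24 / 0.28 = 1783 mg

1780 mg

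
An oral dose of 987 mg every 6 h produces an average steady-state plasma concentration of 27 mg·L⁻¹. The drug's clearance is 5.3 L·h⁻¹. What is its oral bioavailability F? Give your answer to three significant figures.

F·D/τ = CL·Css at steady state → F = CL·Css·τ / D.
F = 5.3 × 27 × 6 / 987 = 0.870

0.870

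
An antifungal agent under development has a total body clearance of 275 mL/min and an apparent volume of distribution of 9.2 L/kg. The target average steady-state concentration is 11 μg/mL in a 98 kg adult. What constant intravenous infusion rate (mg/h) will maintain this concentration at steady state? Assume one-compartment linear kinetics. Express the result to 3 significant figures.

182 mg/h

Convert clearance: 275 mL/min × 60 min/h ÷ 1000 mL/L = 16.50 L/h
Vd does not affect the maintenance rate; only clearance governs steady-state input.
R₀ = 16.50 × 11 = 181.5 mg/h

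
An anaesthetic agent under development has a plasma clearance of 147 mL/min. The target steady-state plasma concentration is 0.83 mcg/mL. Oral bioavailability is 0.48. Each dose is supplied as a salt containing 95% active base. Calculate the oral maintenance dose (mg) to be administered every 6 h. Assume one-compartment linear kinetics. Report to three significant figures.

96.3 mg

Convert clearance: 147 mL/min × 60 min/h ÷ 1000 mL/L = 8.820 L/h
At steady state, dose per interval replaces the amount cleared in that interval: F·S·D/τ = CL·Css.
D = CL × Css × τ / F / S = 8.820 × 0.83 × 6 / 0.48 / 0.95 = 96.32 mg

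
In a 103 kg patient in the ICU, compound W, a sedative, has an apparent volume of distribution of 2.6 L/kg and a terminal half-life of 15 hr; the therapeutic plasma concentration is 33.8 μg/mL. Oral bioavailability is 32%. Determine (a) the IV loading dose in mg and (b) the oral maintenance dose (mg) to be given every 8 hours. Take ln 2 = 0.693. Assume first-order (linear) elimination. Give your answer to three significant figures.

Total Vd = 2.6 × 103 = 267.8 L
LD = Vd × C = 267.8 × 33.8 = 9052 mg
CL = 0.693 × Vd / t½ = 0.693 × 267.8 / 15 = 12.37 L/h
D = CL × Css × τ / F = 12.37 × 33.8 × 8 / 0.32 = 10450 mg

(a) 9050 mg; (b) 10500 mg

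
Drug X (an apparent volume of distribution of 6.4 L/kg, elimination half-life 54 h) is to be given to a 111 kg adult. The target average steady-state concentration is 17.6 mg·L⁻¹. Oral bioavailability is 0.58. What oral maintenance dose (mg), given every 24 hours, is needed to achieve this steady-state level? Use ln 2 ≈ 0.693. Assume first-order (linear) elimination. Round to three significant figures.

6640 mg

Vd = 6.4 L/kg × 111 kg = 710.4 L
CL = ln 2 · Vd / t½ = 0.693 × 710.4 / 54 = 9.117 L/h
D = CL × Css × τ / F = 9.117 × 17.6 × 24 / 0.58 = 6640 mg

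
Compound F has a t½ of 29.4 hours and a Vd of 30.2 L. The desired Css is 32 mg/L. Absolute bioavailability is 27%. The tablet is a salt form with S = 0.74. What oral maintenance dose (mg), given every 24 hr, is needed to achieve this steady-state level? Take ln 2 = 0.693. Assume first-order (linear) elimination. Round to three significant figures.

2740 mg

k = 0.693/29.4 = 0.02357 h⁻¹, so CL = k·Vd = 0.02357 × 30.20 = 0.7118 L/h
D = CL × Css × τ / F / S = 0.7118 × 32 × 24 / 0.27 / 0.74 = 2736 mg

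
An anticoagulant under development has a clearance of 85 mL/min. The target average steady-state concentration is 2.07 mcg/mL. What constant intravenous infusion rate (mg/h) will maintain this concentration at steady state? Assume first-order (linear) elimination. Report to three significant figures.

10.6 mg/h

Convert clearance: 85 mL/min × 60 min/h ÷ 1000 mL/L = 5.100 L/h
Rate = CL × Css = 5.100 × 2.07 = 10.56 mg/h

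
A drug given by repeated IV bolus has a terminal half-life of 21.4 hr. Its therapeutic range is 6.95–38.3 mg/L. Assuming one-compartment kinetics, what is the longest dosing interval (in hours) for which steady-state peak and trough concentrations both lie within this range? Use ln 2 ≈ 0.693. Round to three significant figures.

k = 0.693 / t½ = 0.693 / 21.4 = 0.03238 h⁻¹
Between IV bolus doses, concentration decays as C = C₀·e^(−kτ), so C_peak/C_trough = e^(kτ).
τ_max = ln(C_peak/C_trough) / k = ln(38.3/6.95) / 0.03238 = 1.707 / 0.03238 = 52.72 h

52.7 h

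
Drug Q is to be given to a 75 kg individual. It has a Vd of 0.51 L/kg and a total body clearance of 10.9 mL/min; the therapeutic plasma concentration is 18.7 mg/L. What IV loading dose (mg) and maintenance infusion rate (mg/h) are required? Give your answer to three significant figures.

Vd(total) = 75 kg × 0.51 L/kg = 38.25 L
Loading dose = Vd × C = 38.25 × 18.7 = 715.3 mg
Convert clearance: 10.9 mL/min × 60 min/h ÷ 1000 mL/L = 0.6540 L/h
Maintenance: replace elimination → rate = CL × Css = 0.6540 × 18.7 = 12.23 mg/h

(a) 715 mg; (b) 12.2 mg/h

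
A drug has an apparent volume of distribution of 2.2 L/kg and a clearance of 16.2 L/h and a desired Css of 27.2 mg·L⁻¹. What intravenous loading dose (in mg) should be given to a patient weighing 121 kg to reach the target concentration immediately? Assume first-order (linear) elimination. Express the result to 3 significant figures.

Vd = 2.2 L/kg × 121 kg = 266.2 L
LD is governed by Vd — clearance does not enter the loading-dose calculation.
LD = Vd × C = 266.2 × 27.20 = 7241 mg

7240 mg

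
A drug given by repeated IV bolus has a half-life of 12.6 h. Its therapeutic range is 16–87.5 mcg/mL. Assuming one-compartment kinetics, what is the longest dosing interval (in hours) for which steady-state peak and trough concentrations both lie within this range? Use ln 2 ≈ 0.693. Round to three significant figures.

30.9 h

k = 0.693 / t½ = 0.693 / 12.6 = 0.05500 h⁻¹
Between IV bolus doses, concentration decays as C = C₀·e^(−kτ), so C_peak/C_trough = e^(kτ).
τ_max = ln(C_peak/C_trough) / k = ln(87.5/16) / 0.05500 = 1.699 / 0.05500 = 30.89 h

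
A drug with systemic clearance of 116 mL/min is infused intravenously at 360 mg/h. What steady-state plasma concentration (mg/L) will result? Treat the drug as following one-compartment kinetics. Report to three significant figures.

CL = 116 mL/min × 60/1000 = 6.960 L/h
Css = rate / CL = 360 / 6.960 = 51.72 mg/L

51.7 mg/L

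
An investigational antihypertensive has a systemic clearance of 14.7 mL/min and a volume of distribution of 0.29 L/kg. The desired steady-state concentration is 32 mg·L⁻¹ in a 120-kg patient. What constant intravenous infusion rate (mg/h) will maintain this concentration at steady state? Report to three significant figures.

28.2 mg/h

CL = 14.7 mL/min × 60/1000 = 0.8820 L/h
Rate = CL × Css = 0.8820 × 32 = 28.22 mg/h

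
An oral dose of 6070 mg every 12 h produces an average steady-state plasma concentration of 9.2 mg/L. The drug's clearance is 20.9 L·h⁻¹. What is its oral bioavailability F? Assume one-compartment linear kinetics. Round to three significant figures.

F·D/τ = CL·Css at steady state → F = CL·Css·τ / D.
F = 20.9 × 9.2 × 12 / 6070 = 0.380

0.380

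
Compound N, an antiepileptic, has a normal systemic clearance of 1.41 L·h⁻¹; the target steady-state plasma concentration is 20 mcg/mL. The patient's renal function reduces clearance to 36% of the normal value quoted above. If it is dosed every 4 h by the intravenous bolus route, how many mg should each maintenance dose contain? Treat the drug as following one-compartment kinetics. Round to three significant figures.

Patient clearance = 0.36 × 1.410 = 0.5076 L/h
At steady state, dose per interval replaces the amount cleared in that interval: D/τ = CL·Css.
D = CL × Css × τ = 0.5076 × 20 × 4 = 40.61 mg

40.6 mg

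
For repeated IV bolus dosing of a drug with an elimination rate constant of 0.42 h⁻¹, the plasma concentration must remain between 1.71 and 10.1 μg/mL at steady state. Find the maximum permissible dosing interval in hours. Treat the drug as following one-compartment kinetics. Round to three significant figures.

Between IV bolus doses, concentration decays as C = C₀·e^(−kτ), so C_peak/C_trough = e^(kτ).
τ_max = ln(C_peak/C_trough) / k = ln(10.1/1.71) / 0.4200 = 1.776 / 0.4200 = 4.229 h

4.23 h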